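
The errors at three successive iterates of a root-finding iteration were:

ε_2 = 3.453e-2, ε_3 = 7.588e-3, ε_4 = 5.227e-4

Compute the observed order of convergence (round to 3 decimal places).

p ≈ ln(ε_4/ε_3) / ln(ε_3/ε_2)
  = ln(5.227e-4/7.588e-3) / ln(7.588e-3/3.453e-2)
  = ln(0.0688851) / ln(0.219751)
  = -2.675315 / -1.515260 ≈ 1.765581

1.766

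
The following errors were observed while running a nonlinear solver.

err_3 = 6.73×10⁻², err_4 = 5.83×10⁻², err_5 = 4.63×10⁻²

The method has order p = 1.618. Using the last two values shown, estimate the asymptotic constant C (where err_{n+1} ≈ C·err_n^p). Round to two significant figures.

C ≈ err_5 / err_4^1.618
  = 4.63×10⁻² / (5.83×10⁻²)^1.618
  = 4.63×10⁻² / 0.0100659 ≈ 4.5997

4.6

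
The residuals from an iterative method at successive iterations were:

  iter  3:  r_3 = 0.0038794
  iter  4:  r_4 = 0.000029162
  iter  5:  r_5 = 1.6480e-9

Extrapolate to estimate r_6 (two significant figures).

First estimate the order: p ≈ ln(r_5/r_4) / ln(r_4/r_3) = ln(1.6480e-9/0.000029162)/ln(0.000029162/0.0038794) = ln(5.65119e-05)/ln(0.00751714) ≈ 2.0000.
Then r_6 ≈ r_5·(r_5/r_4)^p = 1.6480e-9·(5.65119e-05)^2.0000 = 1.6480e-9·3.19359e-09 ≈ 5.263e-18.

5.3e-18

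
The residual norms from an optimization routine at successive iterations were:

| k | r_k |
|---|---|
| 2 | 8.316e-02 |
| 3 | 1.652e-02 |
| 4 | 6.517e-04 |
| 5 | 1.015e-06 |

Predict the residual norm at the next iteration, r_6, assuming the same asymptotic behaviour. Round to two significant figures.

2.5e-12

First estimate the order: p ≈ ln(r_5/r_4) / ln(r_4/r_3) = ln(1.015e-06/6.517e-04)/ln(6.517e-04/1.652e-02) = ln(0.00155747)/ln(0.0394492) ≈ 1.9998.
Then r_6 ≈ r_5·(r_5/r_4)^p = 1.015e-06·(0.00155747)^1.9998 = 1.015e-06·2.42885e-06 ≈ 2.465e-12.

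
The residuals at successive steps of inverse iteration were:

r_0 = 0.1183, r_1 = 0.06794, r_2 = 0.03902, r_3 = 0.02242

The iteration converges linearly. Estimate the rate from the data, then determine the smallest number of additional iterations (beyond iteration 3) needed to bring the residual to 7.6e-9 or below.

27

Rate ρ ≈ r_3/r_2 = 0.02242/0.03902 = 0.5746.
After j more steps, r_{3+j} ≈ 0.02242·ρ^j; need ρ^j ≤ 7.6e-9/0.02242 = 3.38983e-07.
j ≥ ln(3.38983e-07)/ln(0.5746) = -14.8973/-0.55408 = 26.887.
So 27 more iterations are needed.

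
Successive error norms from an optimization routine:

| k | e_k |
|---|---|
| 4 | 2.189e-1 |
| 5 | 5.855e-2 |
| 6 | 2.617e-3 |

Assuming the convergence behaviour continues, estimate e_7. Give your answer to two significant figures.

1.7e-6

First estimate the order: p ≈ ln(e_6/e_5) / ln(e_5/e_4) = ln(2.617e-3/5.855e-2)/ln(5.855e-2/2.189e-1) = ln(0.0446968)/ln(0.267474) ≈ 2.3567.
Then e_7 ≈ e_6·(e_6/e_5)^p = 2.617e-3·(0.0446968)^2.3567 = 2.617e-3·0.000659336 ≈ 1.725e-06.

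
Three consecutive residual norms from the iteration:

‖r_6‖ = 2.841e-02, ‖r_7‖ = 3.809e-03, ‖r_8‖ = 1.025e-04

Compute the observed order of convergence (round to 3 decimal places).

p ≈ ln(‖r_8‖/‖r_7‖) / ln(‖r_7‖/‖r_6‖)
  = ln(1.025e-04/3.809e-03) / ln(3.809e-03/2.841e-02)
  = ln(0.02691) / ln(0.134073)
  = -3.615257 / -2.009371 ≈ 1.799198

1.799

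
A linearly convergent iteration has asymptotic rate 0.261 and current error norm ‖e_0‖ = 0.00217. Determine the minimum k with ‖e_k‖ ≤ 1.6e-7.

After k steps, ‖e_k‖ ≈ 0.00217·0.261^k.
Need 0.261^k ≤ 1.6e-7/0.00217 = 7.37327e-05.
k ≥ ln(7.37327e-05)/ln(0.261) = -9.5151/-1.34323 = 7.084.
Smallest integer k = 8.

8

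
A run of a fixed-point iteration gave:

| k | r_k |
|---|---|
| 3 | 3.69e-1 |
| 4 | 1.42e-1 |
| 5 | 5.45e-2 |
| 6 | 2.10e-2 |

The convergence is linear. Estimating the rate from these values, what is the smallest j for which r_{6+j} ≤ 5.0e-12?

Rate ρ ≈ r_6/r_5 = 2.10e-2/5.45e-2 = 0.3853.
After j more steps, r_{6+j} ≈ 2.10e-2·ρ^j; need ρ^j ≤ 5.0e-12/2.10e-2 = 2.38095e-10.
j ≥ ln(2.38095e-10)/ln(0.3853) = -22.1584/-0.95373 = 23.233.
So 24 more iterations are needed.

24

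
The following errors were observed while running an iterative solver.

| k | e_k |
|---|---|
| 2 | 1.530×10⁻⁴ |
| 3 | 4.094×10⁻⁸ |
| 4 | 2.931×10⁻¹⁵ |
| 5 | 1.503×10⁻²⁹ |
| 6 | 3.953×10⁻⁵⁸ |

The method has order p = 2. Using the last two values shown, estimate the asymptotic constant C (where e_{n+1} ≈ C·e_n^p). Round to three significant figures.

1.75

C ≈ e_6 / e_5^2
  = 3.953×10⁻⁵⁸ / (1.503×10⁻²⁹)^2
  = 3.953×10⁻⁵⁸ / 2.25901e-58 ≈ 1.7499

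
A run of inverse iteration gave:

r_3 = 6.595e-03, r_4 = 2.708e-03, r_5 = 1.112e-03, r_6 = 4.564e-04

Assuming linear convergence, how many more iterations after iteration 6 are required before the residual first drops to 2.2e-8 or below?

Rate ρ ≈ r_6/r_5 = 4.564e-04/1.112e-03 = 0.4104.
After j more steps, r_{6+j} ≈ 4.564e-04·ρ^j; need ρ^j ≤ 2.2e-8/4.564e-04 = 4.82033e-05.
j ≥ ln(4.82033e-05)/ln(0.4104) = -9.9401/-0.89062 = 11.161.
So 12 more iterations are needed.

12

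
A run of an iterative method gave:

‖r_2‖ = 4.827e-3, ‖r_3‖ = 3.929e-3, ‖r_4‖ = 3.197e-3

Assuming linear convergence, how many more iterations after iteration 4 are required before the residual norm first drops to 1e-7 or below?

51

Rate ρ ≈ ‖r_4‖/‖r_3‖ = 3.197e-3/3.929e-3 = 0.8137.
After j more steps, ‖r_{4+j}‖ ≈ 3.197e-3·ρ^j; need ρ^j ≤ 1e-7/3.197e-3 = 3.12793e-05.
j ≥ ln(3.12793e-05)/ln(0.8137) = -10.3726/-0.20616 = 50.313.
So 51 more iterations are needed.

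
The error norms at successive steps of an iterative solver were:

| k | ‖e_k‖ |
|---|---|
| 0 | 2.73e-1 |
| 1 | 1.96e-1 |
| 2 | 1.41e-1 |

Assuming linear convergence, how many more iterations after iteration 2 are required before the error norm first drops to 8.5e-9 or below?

51

Rate ρ ≈ ‖e_2‖/‖e_1‖ = 1.41e-1/1.96e-1 = 0.7194.
After j more steps, ‖e_{2+j}‖ ≈ 1.41e-1·ρ^j; need ρ^j ≤ 8.5e-9/1.41e-1 = 6.02837e-08.
j ≥ ln(6.02837e-08)/ln(0.7194) = -16.6242/-0.32934 = 50.477.
So 51 more iterations are needed.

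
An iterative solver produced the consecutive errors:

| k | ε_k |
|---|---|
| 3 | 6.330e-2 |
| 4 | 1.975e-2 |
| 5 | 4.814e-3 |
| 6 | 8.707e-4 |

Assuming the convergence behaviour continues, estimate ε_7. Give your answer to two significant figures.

1.1e-4

First estimate the order: p ≈ ln(ε_6/ε_5) / ln(ε_5/ε_4) = ln(8.707e-4/4.814e-3)/ln(4.814e-3/1.975e-2) = ln(0.180868)/ln(0.243747) ≈ 1.2114.
Then ε_7 ≈ ε_6·(ε_6/ε_5)^p = 8.707e-4·(0.180868)^1.2114 = 8.707e-4·0.125999 ≈ 0.0001097.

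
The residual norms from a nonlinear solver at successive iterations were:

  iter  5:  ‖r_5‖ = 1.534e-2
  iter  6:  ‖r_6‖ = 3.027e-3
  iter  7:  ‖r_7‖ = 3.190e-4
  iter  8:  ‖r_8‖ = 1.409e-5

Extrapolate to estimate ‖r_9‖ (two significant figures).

1.9e-7

First estimate the order: p ≈ ln(‖r_8‖/‖r_7‖) / ln(‖r_7‖/‖r_6‖) = ln(1.409e-5/3.190e-4)/ln(3.190e-4/3.027e-3) = ln(0.0441693)/ln(0.105385) ≈ 1.3865.
Then ‖r_9‖ ≈ ‖r_8‖·(‖r_8‖/‖r_7‖)^p = 1.409e-5·(0.0441693)^1.3865 = 1.409e-5·0.0132269 ≈ 1.864e-07.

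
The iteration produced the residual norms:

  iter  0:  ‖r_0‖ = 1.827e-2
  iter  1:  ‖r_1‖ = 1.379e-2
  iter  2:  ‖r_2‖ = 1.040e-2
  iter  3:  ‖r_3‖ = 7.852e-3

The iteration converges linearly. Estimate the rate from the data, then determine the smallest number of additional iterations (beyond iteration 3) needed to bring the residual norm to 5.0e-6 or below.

27

Rate ρ ≈ ‖r_3‖/‖r_2‖ = 7.852e-3/1.040e-2 = 0.7550.
After j more steps, ‖r_{3+j}‖ ≈ 7.852e-3·ρ^j; need ρ^j ≤ 5.0e-6/7.852e-3 = 0.00063678.
j ≥ ln(0.00063678)/ln(0.7550) = -7.3591/-0.28104 = 26.185.
So 27 more iterations are needed.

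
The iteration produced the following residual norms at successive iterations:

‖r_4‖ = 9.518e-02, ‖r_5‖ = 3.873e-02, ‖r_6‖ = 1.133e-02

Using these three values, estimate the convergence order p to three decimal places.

1.367

p ≈ ln(‖r_6‖/‖r_5‖) / ln(‖r_5‖/‖r_4‖)
  = ln(1.133e-02/3.873e-02) / ln(3.873e-02/9.518e-02)
  = ln(0.292538) / ln(0.406913)
  = -1.229161 / -0.899156 ≈ 1.367016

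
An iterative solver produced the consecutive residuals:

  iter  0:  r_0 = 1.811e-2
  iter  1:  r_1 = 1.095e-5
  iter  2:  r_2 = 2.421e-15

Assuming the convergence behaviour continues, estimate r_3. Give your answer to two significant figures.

2.6e-44

First estimate the order: p ≈ ln(r_2/r_1) / ln(r_1/r_0) = ln(2.421e-15/1.095e-5)/ln(1.095e-5/1.811e-2) = ln(2.21096e-10)/ln(0.000604638) ≈ 3.0000.
Then r_3 ≈ r_2·(r_2/r_1)^p = 2.421e-15·(2.21096e-10)^3.0000 = 2.421e-15·1.08079e-29 ≈ 2.617e-44.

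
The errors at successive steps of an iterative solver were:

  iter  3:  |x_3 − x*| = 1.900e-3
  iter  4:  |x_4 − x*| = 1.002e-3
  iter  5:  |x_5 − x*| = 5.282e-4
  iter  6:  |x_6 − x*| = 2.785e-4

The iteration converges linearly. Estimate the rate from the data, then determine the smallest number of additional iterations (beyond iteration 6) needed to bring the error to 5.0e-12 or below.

28

Rate ρ ≈ |x_6 − x*|/|x_5 − x*| = 2.785e-4/5.282e-4 = 0.5273.
After j more steps, |x_{6+j} − x*| ≈ 2.785e-4·ρ^j; need ρ^j ≤ 5.0e-12/2.785e-4 = 1.79533e-08.
j ≥ ln(1.79533e-08)/ln(0.5273) = -17.8355/-0.63999 = 27.868.
So 28 more iterations are needed.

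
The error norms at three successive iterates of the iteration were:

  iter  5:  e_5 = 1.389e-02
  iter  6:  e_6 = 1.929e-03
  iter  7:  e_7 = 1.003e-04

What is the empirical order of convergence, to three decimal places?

1.498

p ≈ ln(e_7/e_6) / ln(e_6/e_5)
  = ln(1.003e-04/1.929e-03) / ln(1.929e-03/1.389e-02)
  = ln(0.0519959) / ln(0.138877)
  = -2.956590 / -1.974167 ≈ 1.497639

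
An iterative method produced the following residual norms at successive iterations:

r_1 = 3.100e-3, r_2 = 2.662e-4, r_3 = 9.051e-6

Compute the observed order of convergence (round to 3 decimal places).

p ≈ ln(r_3/r_2) / ln(r_2/r_1)
  = ln(9.051e-6/2.662e-4) / ln(2.662e-4/3.100e-3)
  = ln(0.0340008) / ln(0.085871)
  = -3.381371 / -2.454909 ≈ 1.377392

1.377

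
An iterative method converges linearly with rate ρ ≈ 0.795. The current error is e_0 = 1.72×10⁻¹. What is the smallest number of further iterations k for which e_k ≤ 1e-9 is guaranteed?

83

After k steps, e_k ≈ 1.72×10⁻¹·0.795^k.
Need 0.795^k ≤ 1e-9/1.72×10⁻¹ = 5.81395e-09.
k ≥ ln(5.81395e-09)/ln(0.795) = -18.9630/-0.22941 = 82.660.
Smallest integer k = 83.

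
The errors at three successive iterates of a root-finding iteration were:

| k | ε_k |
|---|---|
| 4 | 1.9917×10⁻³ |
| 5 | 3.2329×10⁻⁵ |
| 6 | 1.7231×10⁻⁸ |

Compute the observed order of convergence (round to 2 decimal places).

1.83

p ≈ ln(ε_6/ε_5) / ln(ε_5/ε_4)
  = ln(1.7231×10⁻⁸/3.2329×10⁻⁵) / ln(3.2329×10⁻⁵/1.9917×10⁻³)
  = ln(0.000532989) / ln(0.0162319)
  = -7.53701 / -4.12078 ≈ 1.82903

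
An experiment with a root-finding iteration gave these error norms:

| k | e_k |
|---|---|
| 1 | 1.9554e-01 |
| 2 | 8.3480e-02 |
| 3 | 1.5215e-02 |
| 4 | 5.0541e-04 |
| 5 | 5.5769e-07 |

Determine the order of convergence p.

2

Consecutive ratios: e_5/e_4 = 5.5769e-07/5.0541e-04 = 0.00110344, e_4/e_3 = 5.0541e-04/1.5215e-02 = 0.0332179.
p ≈ ln(0.00110344)/ln(0.0332179) = -6.8093/-3.4047 ≈ 2.00.
So the convergence is quadratic (order 2).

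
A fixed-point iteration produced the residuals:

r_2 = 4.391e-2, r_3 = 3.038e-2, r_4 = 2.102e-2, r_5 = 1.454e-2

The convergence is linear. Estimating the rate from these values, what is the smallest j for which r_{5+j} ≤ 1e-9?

Rate ρ ≈ r_5/r_4 = 1.454e-2/2.102e-2 = 0.6917.
After j more steps, r_{5+j} ≈ 1.454e-2·ρ^j; need ρ^j ≤ 1e-9/1.454e-2 = 6.87758e-08.
j ≥ ln(6.87758e-08)/ln(0.6917) = -16.4924/-0.36860 = 44.743.
So 45 more iterations are needed.

45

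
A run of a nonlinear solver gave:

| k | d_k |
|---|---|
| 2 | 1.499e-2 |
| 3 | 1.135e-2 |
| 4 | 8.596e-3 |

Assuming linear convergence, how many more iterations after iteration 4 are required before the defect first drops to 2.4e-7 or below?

Rate ρ ≈ d_4/d_3 = 8.596e-3/1.135e-2 = 0.7574.
After j more steps, d_{4+j} ≈ 8.596e-3·ρ^j; need ρ^j ≤ 2.4e-7/8.596e-3 = 2.792e-05.
j ≥ ln(2.792e-05)/ln(0.7574) = -10.4862/-0.27786 = 37.739.
So 38 more iterations are needed.

38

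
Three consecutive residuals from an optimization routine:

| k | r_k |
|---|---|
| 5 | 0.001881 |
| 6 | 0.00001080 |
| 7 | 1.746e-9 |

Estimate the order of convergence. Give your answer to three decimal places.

p ≈ ln(r_7/r_6) / ln(r_6/r_5)
  = ln(1.746e-9/0.00001080) / ln(0.00001080/0.001881)
  = ln(0.000161667) / ln(0.00574163)
  = -8.729972 / -5.160012 ≈ 1.691851

1.692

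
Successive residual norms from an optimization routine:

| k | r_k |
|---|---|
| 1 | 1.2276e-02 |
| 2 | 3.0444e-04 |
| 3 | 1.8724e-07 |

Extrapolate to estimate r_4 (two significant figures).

First estimate the order: p ≈ ln(r_3/r_2) / ln(r_2/r_1) = ln(1.8724e-07/3.0444e-04)/ln(3.0444e-04/1.2276e-02) = ln(0.000615031)/ln(0.0247996) ≈ 2.0000.
Then r_4 ≈ r_3·(r_3/r_2)^p = 1.8724e-07·(0.000615031)^2.0000 = 1.8724e-07·3.78263e-07 ≈ 7.083e-14.

7.1e-14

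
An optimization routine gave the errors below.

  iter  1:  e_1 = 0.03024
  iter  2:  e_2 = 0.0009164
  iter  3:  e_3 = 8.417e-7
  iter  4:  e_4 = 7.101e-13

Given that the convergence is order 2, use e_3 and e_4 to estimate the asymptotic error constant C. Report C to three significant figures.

1.00

C ≈ e_4 / e_3^2
  = 7.101e-13 / (8.417e-7)^2
  = 7.101e-13 / 7.08459e-13 ≈ 1.0023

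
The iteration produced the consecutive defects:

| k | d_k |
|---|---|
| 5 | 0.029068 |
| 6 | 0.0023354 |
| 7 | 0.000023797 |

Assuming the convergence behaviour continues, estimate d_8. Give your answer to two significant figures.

First estimate the order: p ≈ ln(d_7/d_6) / ln(d_6/d_5) = ln(0.000023797/0.0023354)/ln(0.0023354/0.029068) = ln(0.0101897)/ln(0.0803426) ≈ 1.8189.
Then d_8 ≈ d_7·(d_7/d_6)^p = 0.000023797·(0.0101897)^1.8189 = 0.000023797·0.000238257 ≈ 5.67e-09.

5.7e-9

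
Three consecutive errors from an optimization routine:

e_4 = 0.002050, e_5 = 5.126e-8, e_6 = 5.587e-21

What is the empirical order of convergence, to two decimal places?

2.82

p ≈ ln(e_6/e_5) / ln(e_5/e_4)
  = ln(5.587e-21/5.126e-8) / ln(5.126e-8/0.002050)
  = ln(1.08993e-13) / ln(2.50049e-05)
  = -29.84749 / -10.59644 ≈ 2.81675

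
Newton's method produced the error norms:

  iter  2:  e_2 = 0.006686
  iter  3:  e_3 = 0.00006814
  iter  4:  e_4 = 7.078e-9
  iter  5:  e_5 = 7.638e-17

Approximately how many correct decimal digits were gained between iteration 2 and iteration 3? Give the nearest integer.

2

Digits gained ≈ log₁₀(e_2/e_3) = log₁₀(0.006686/0.00006814) = log₁₀(98.1215) ≈ 1.992.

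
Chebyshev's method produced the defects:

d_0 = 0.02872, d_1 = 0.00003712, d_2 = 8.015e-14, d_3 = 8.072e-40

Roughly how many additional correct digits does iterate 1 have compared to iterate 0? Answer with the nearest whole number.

3

Digits gained ≈ log₁₀(d_0/d_1) = log₁₀(0.02872/0.00003712) = log₁₀(773.707) ≈ 2.889.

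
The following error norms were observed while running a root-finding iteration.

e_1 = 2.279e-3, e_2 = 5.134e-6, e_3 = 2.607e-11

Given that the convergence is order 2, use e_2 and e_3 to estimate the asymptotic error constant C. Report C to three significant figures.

0.989

C ≈ e_3 / e_2^2
  = 2.607e-11 / (5.134e-6)^2
  = 2.607e-11 / 2.6358e-11 ≈ 0.98908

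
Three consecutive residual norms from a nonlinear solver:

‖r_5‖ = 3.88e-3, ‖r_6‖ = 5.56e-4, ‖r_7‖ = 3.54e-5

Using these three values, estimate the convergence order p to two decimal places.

p ≈ ln(‖r_7‖/‖r_6‖) / ln(‖r_6‖/‖r_5‖)
  = ln(3.54e-5/5.56e-4) / ln(5.56e-4/3.88e-3)
  = ln(0.0636691) / ln(0.143299)
  = -2.75406 / -1.94282 ≈ 1.41756

1.42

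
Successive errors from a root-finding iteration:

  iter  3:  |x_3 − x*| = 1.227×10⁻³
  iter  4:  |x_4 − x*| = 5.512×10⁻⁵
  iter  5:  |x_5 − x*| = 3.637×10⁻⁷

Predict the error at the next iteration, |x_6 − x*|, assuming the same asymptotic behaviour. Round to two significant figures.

First estimate the order: p ≈ ln(|x_5 − x*|/|x_4 − x*|) / ln(|x_4 − x*|/|x_3 − x*|) = ln(3.637×10⁻⁷/5.512×10⁻⁵)/ln(5.512×10⁻⁵/1.227×10⁻³) = ln(0.00659833)/ln(0.0449226) ≈ 1.6182.
Then |x_6 − x*| ≈ |x_5 − x*|·(|x_5 − x*|/|x_4 − x*|)^p = 3.637×10⁻⁷·(0.00659833)^1.6182 = 3.637×10⁻⁷·0.000296079 ≈ 1.077e-10.

1.1e-10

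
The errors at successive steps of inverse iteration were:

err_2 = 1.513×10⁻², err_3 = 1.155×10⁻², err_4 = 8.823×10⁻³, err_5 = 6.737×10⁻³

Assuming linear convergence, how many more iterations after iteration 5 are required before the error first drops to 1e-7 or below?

Rate ρ ≈ err_5/err_4 = 6.737×10⁻³/8.823×10⁻³ = 0.7636.
After j more steps, err_{5+j} ≈ 6.737×10⁻³·ρ^j; need ρ^j ≤ 1e-7/6.737×10⁻³ = 1.48434e-05.
j ≥ ln(1.48434e-05)/ln(0.7636) = -11.1180/-0.26971 = 41.222.
So 42 more iterations are needed.

42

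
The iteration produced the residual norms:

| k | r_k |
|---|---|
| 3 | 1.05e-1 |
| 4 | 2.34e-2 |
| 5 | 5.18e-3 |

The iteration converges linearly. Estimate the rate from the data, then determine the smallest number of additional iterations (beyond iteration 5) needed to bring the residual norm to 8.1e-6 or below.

5

Rate ρ ≈ r_5/r_4 = 5.18e-3/2.34e-2 = 0.2214.
After j more steps, r_{5+j} ≈ 5.18e-3·ρ^j; need ρ^j ≤ 8.1e-6/5.18e-3 = 0.00156371.
j ≥ ln(0.00156371)/ln(0.2214) = -6.4607/-1.50778 = 4.285.
So 5 more iterations are needed.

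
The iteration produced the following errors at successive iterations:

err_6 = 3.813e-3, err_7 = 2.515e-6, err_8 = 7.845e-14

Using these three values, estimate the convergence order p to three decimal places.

2.360

p ≈ ln(err_8/err_7) / ln(err_7/err_6)
  = ln(7.845e-14/2.515e-6) / ln(2.515e-6/3.813e-3)
  = ln(3.11928e-08) / ln(0.000659586)
  = -17.283079 / -7.323898 ≈ 2.359820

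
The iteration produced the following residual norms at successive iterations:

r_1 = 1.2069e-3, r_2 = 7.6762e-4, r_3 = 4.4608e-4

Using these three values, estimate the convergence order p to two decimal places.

1.20

p ≈ ln(r_3/r_2) / ln(r_2/r_1)
  = ln(4.4608e-4/7.6762e-4) / ln(7.6762e-4/1.2069e-3)
  = ln(0.581121) / ln(0.636026)
  = -0.54280 / -0.45252 ≈ 1.19950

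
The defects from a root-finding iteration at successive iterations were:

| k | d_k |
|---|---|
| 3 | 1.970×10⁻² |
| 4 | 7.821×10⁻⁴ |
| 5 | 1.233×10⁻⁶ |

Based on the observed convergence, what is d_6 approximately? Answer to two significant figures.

First estimate the order: p ≈ ln(d_5/d_4) / ln(d_4/d_3) = ln(1.233×10⁻⁶/7.821×10⁻⁴)/ln(7.821×10⁻⁴/1.970×10⁻²) = ln(0.00157652)/ln(0.0397005) ≈ 1.9999.
Then d_6 ≈ d_5·(d_5/d_4)^p = 1.233×10⁻⁶·(0.00157652)^1.9999 = 1.233×10⁻⁶·2.48702e-06 ≈ 3.066e-12.

3.1e-12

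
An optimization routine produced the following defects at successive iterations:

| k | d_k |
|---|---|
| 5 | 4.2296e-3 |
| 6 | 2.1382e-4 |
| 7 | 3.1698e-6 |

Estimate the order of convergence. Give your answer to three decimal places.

1.411

p ≈ ln(d_7/d_6) / ln(d_6/d_5)
  = ln(3.1698e-6/2.1382e-4) / ln(2.1382e-4/4.2296e-3)
  = ln(0.0148246) / ln(0.0505532)
  = -4.211467 / -2.984729 ≈ 1.411005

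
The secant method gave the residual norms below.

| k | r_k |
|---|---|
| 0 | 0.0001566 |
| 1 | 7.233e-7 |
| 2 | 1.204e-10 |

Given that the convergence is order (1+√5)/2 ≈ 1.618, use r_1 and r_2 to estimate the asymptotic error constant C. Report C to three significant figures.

1.04

C ≈ r_2 / r_1^1.618
  = 1.204e-10 / (7.233e-7)^1.618
  = 1.204e-10 / 1.15978e-10 ≈ 1.0381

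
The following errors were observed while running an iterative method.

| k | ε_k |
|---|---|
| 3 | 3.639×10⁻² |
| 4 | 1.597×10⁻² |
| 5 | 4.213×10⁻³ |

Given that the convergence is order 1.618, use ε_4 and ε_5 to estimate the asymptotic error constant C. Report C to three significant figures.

3.40

C ≈ ε_5 / ε_4^1.618
  = 4.213×10⁻³ / (1.597×10⁻²)^1.618
  = 4.213×10⁻³ / 0.00123865 ≈ 3.4013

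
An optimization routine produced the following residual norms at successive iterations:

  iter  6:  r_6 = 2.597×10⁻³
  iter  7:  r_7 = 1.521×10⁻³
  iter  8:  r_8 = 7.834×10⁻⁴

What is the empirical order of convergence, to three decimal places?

p ≈ ln(r_8/r_7) / ln(r_7/r_6)
  = ln(7.834×10⁻⁴/1.521×10⁻³) / ln(1.521×10⁻³/2.597×10⁻³)
  = ln(0.515056) / ln(0.585676)
  = -0.663480 / -0.534989 ≈ 1.240175

1.240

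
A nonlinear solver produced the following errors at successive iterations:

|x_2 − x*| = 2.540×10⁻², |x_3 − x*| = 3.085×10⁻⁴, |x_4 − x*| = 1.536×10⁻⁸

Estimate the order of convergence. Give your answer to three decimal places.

2.246

p ≈ ln(|x_4 − x*|/|x_3 − x*|) / ln(|x_3 − x*|/|x_2 − x*|)
  = ln(1.536×10⁻⁸/3.085×10⁻⁴) / ln(3.085×10⁻⁴/2.540×10⁻²)
  = ln(4.97893e-05) / ln(0.0121457)
  = -9.907710 / -4.410780 ≈ 2.246249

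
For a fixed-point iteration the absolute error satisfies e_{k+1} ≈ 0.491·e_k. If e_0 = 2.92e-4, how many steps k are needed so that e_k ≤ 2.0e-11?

After k steps, e_k ≈ 2.92e-4·0.491^k.
Need 0.491^k ≤ 2.0e-11/2.92e-4 = 6.84932e-08.
k ≥ ln(6.84932e-08)/ln(0.491) = -16.4965/-0.71131 = 23.192.
Smallest integer k = 24.

24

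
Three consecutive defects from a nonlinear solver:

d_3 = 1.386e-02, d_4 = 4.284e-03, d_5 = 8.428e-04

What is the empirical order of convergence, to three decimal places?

1.385

p ≈ ln(d_5/d_4) / ln(d_4/d_3)
  = ln(8.428e-04/4.284e-03) / ln(4.284e-03/1.386e-02)
  = ln(0.196732) / ln(0.309091)
  = -1.625913 / -1.174120 ≈ 1.384793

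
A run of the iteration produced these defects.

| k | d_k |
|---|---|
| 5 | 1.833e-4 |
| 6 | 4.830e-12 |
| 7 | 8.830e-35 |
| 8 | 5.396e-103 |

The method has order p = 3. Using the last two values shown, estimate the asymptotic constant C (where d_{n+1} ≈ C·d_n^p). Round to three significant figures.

C ≈ d_8 / d_7^3
  = 5.396e-103 / (8.830e-35)^3
  = 5.396e-103 / 6.88465e-103 ≈ 0.78377

0.784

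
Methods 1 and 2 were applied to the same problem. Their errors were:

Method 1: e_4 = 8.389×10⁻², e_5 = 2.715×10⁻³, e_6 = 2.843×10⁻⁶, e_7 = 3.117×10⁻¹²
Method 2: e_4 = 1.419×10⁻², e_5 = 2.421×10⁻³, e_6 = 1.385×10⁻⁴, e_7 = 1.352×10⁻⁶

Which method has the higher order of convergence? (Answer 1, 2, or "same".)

1

Method 1: p ≈ ln(3.117×10⁻¹²/2.843×10⁻⁶)/ln(2.843×10⁻⁶/2.715×10⁻³) ≈ 2.00.
Method 2: p ≈ ln(1.352×10⁻⁶/1.385×10⁻⁴)/ln(1.385×10⁻⁴/2.421×10⁻³) ≈ 1.62.
Method 1 has the higher order (≈2.0 vs ≈1.6).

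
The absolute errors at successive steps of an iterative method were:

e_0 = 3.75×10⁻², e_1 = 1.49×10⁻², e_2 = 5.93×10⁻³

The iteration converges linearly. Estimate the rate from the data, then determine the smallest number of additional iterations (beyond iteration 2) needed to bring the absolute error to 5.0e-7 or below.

11

Rate ρ ≈ e_2/e_1 = 5.93×10⁻³/1.49×10⁻² = 0.3980.
After j more steps, e_{2+j} ≈ 5.93×10⁻³·ρ^j; need ρ^j ≤ 5.0e-7/5.93×10⁻³ = 8.4317e-05.
j ≥ ln(8.4317e-05)/ln(0.3980) = -9.3809/-0.92130 = 10.182.
So 11 more iterations are needed.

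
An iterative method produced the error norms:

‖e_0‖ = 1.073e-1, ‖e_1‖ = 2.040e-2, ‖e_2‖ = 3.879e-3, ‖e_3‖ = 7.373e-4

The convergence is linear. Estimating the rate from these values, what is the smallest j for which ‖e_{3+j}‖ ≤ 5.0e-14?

15

Rate ρ ≈ ‖e_3‖/‖e_2‖ = 7.373e-4/3.879e-3 = 0.1901.
After j more steps, ‖e_{3+j}‖ ≈ 7.373e-4·ρ^j; need ρ^j ≤ 5.0e-14/7.373e-4 = 6.7815e-11.
j ≥ ln(6.7815e-11)/ln(0.1901) = -23.4142/-1.66021 = 14.103.
So 15 more iterations are needed.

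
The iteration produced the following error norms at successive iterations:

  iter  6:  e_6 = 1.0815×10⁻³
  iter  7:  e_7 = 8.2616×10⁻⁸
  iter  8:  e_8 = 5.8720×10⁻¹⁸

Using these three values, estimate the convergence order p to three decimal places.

2.465

p ≈ ln(e_8/e_7) / ln(e_7/e_6)
  = ln(5.8720×10⁻¹⁸/8.2616×10⁻⁸) / ln(8.2616×10⁻⁸/1.0815×10⁻³)
  = ln(7.10758e-11) / ln(7.63902e-05)
  = -23.367274 / -9.479656 ≈ 2.464992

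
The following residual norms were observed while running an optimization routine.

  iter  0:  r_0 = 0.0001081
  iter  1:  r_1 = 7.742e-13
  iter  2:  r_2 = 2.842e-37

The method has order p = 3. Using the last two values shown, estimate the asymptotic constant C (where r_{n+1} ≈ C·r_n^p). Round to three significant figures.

C ≈ r_2 / r_1^3
  = 2.842e-37 / (7.742e-13)^3
  = 2.842e-37 / 4.64044e-37 ≈ 0.61244

0.612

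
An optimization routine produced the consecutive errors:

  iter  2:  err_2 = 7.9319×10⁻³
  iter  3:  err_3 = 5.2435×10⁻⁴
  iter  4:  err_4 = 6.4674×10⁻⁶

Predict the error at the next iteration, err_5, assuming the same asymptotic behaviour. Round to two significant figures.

First estimate the order: p ≈ ln(err_4/err_3) / ln(err_3/err_2) = ln(6.4674×10⁻⁶/5.2435×10⁻⁴)/ln(5.2435×10⁻⁴/7.9319×10⁻³) = ln(0.0123341)/ln(0.0661065) ≈ 1.6180.
Then err_5 ≈ err_4·(err_4/err_3)^p = 6.4674×10⁻⁶·(0.0123341)^1.6180 = 6.4674×10⁻⁶·0.000815477 ≈ 5.274e-09.

5.3e-9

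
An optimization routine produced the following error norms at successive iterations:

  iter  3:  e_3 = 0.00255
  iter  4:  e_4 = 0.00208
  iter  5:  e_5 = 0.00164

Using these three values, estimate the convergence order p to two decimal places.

p ≈ ln(e_5/e_4) / ln(e_4/e_3)
  = ln(0.00164/0.00208) / ln(0.00208/0.00255)
  = ln(0.788462) / ln(0.815686)
  = -0.23767 / -0.20373 ≈ 1.16659

1.17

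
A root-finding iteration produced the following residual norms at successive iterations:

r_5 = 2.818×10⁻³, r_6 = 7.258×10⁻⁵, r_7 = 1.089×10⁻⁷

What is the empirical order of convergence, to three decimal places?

p ≈ ln(r_7/r_6) / ln(r_6/r_5)
  = ln(1.089×10⁻⁷/7.258×10⁻⁵) / ln(7.258×10⁻⁵/2.818×10⁻³)
  = ln(0.00150041) / ln(0.0257559)
  = -6.502017 / -3.659092 ≈ 1.776948

1.777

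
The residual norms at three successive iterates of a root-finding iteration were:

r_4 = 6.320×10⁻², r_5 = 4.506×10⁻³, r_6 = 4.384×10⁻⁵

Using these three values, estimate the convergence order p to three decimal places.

p ≈ ln(r_6/r_5) / ln(r_5/r_4)
  = ln(4.384×10⁻⁵/4.506×10⁻³) / ln(4.506×10⁻³/6.320×10⁻²)
  = ln(0.00972925) / ln(0.0712975)
  = -4.632618 / -2.640894 ≈ 1.754186

1.754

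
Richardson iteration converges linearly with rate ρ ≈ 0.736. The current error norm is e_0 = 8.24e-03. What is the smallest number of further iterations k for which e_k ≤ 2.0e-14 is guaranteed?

88

After k steps, e_k ≈ 8.24e-03·0.736^k.
Need 0.736^k ≤ 2.0e-14/8.24e-03 = 2.42718e-12.
k ≥ ln(2.42718e-12)/ln(0.736) = -26.7443/-0.30653 = 87.249.
Smallest integer k = 88.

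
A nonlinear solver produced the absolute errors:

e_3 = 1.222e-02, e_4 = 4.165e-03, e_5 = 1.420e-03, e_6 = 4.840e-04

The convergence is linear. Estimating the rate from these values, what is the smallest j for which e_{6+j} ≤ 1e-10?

Rate ρ ≈ e_6/e_5 = 4.840e-04/1.420e-03 = 0.3408.
After j more steps, e_{6+j} ≈ 4.840e-04·ρ^j; need ρ^j ≤ 1e-10/4.840e-04 = 2.06612e-07.
j ≥ ln(2.06612e-07)/ln(0.3408) = -15.3924/-1.07646 = 14.299.
So 15 more iterations are needed.

15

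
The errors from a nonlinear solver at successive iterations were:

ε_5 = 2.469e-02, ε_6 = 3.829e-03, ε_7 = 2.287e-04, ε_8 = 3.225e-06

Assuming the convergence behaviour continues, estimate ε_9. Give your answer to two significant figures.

First estimate the order: p ≈ ln(ε_8/ε_7) / ln(ε_7/ε_6) = ln(3.225e-06/2.287e-04)/ln(2.287e-04/3.829e-03) = ln(0.0141014)/ln(0.0597284) ≈ 1.5123.
Then ε_9 ≈ ε_8·(ε_8/ε_7)^p = 3.225e-06·(0.0141014)^1.5123 = 3.225e-06·0.00158902 ≈ 5.125e-09.

5.1e-9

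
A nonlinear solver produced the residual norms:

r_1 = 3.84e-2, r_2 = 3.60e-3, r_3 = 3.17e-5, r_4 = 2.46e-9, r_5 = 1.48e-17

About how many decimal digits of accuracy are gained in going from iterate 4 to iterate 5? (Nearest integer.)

8

Digits gained ≈ log₁₀(r_4/r_5) = log₁₀(2.46e-9/1.48e-17) = log₁₀(1.66216e+08) ≈ 8.221.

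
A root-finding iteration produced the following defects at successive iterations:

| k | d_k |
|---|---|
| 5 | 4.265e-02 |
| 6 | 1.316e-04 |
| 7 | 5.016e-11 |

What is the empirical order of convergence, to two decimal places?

2.56

p ≈ ln(d_7/d_6) / ln(d_6/d_5)
  = ln(5.016e-11/1.316e-04) / ln(1.316e-04/4.265e-02)
  = ln(3.81155e-07) / ln(0.00308558)
  = -14.78006 / -5.78102 ≈ 2.55665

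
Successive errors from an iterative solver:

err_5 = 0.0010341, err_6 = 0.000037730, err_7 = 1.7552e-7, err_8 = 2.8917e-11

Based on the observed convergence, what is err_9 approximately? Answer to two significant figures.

2.1e-17

First estimate the order: p ≈ ln(err_8/err_7) / ln(err_7/err_6) = ln(2.8917e-11/1.7552e-7)/ln(1.7552e-7/0.000037730) = ln(0.00016475)/ln(0.004652) ≈ 1.6220.
Then err_9 ≈ err_8·(err_8/err_7)^p = 2.8917e-11·(0.00016475)^1.6220 = 2.8917e-11·7.30619e-07 ≈ 2.113e-17.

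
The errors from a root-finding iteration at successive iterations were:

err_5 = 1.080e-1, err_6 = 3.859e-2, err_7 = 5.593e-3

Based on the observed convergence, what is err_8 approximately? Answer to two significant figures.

1.5e-4

First estimate the order: p ≈ ln(err_7/err_6) / ln(err_6/err_5) = ln(5.593e-3/3.859e-2)/ln(3.859e-2/1.080e-1) = ln(0.144934)/ln(0.357315) ≈ 1.8768.
Then err_8 ≈ err_7·(err_7/err_6)^p = 5.593e-3·(0.144934)^1.8768 = 5.593e-3·0.0266492 ≈ 0.000149.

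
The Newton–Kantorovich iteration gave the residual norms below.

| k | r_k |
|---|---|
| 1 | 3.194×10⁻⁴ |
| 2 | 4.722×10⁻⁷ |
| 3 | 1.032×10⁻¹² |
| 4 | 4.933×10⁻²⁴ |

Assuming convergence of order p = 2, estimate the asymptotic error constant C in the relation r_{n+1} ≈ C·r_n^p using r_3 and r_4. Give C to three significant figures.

C ≈ r_4 / r_3^2
  = 4.933×10⁻²⁴ / (1.032×10⁻¹²)^2
  = 4.933×10⁻²⁴ / 1.06502e-24 ≈ 4.6318

4.63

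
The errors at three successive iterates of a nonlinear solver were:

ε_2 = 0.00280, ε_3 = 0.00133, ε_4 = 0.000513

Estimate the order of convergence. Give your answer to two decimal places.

1.28

p ≈ ln(ε_4/ε_3) / ln(ε_3/ε_2)
  = ln(0.000513/0.00133) / ln(0.00133/0.00280)
  = ln(0.385714) / ln(0.475)
  = -0.95266 / -0.74444 ≈ 1.27970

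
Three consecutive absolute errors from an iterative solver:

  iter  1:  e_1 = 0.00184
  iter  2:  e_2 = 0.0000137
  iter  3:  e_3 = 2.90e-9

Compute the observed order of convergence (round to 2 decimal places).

p ≈ ln(e_3/e_2) / ln(e_2/e_1)
  = ln(2.90e-9/0.0000137) / ln(0.0000137/0.00184)
  = ln(0.000211679) / ln(0.00744565)
  = -8.46044 / -4.90013 ≈ 1.72657

1.73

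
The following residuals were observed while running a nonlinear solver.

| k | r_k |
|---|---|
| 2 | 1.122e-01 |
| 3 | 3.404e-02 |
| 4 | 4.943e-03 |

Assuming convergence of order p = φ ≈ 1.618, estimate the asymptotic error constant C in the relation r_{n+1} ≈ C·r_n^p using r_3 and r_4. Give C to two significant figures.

1.2

C ≈ r_4 / r_3^1.618
  = 4.943e-03 / (3.404e-02)^1.618
  = 4.943e-03 / 0.00421463 ≈ 1.1728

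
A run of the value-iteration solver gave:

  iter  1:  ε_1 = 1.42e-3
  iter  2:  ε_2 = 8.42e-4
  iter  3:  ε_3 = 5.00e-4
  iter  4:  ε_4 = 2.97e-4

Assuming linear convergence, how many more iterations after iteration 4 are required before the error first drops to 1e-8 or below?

20

Rate ρ ≈ ε_4/ε_3 = 2.97e-4/5.00e-4 = 0.5940.
After j more steps, ε_{4+j} ≈ 2.97e-4·ρ^j; need ρ^j ≤ 1e-8/2.97e-4 = 3.367e-05.
j ≥ ln(3.367e-05)/ln(0.5940) = -10.2989/-0.52088 = 19.772.
So 20 more iterations are needed.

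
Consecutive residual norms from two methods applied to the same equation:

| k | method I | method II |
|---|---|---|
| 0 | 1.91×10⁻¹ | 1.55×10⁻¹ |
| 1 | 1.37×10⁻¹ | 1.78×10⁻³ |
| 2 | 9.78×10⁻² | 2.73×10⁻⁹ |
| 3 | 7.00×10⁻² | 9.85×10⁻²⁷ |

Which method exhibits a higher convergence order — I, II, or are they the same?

Method I: p ≈ ln(7.00×10⁻²/9.78×10⁻²)/ln(9.78×10⁻²/1.37×10⁻¹) ≈ 0.99.
Method II: p ≈ ln(9.85×10⁻²⁷/2.73×10⁻⁹)/ln(2.73×10⁻⁹/1.78×10⁻³) ≈ 3.00.
Method II has the higher order (≈3.0 vs ≈1.0).

II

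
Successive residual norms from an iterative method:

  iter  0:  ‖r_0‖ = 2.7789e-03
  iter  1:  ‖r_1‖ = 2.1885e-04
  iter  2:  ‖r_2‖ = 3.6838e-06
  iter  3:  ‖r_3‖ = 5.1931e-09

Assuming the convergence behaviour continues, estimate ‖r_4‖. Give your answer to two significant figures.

1.4e-13

First estimate the order: p ≈ ln(‖r_3‖/‖r_2‖) / ln(‖r_2‖/‖r_1‖) = ln(5.1931e-09/3.6838e-06)/ln(3.6838e-06/2.1885e-04) = ln(0.00140971)/ln(0.0168325) ≈ 1.6072.
Then ‖r_4‖ ≈ ‖r_3‖·(‖r_3‖/‖r_2‖)^p = 5.1931e-09·(0.00140971)^1.6072 = 5.1931e-09·2.61867e-05 ≈ 1.36e-13.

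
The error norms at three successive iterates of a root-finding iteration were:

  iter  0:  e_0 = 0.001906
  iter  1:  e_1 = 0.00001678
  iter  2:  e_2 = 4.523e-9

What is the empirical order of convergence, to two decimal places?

1.74

p ≈ ln(e_2/e_1) / ln(e_1/e_0)
  = ln(4.523e-9/0.00001678) / ln(0.00001678/0.001906)
  = ln(0.000269547) / ln(0.00880378)
  = -8.21877 / -4.73257 ≈ 1.73664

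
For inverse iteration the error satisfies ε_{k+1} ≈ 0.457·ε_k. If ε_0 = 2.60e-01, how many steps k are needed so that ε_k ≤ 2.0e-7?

After k steps, ε_k ≈ 2.60e-01·0.457^k.
Need 0.457^k ≤ 2.0e-7/2.60e-01 = 7.69231e-07.
k ≥ ln(7.69231e-07)/ln(0.457) = -14.0779/-0.78307 = 17.978.
Smallest integer k = 18.

18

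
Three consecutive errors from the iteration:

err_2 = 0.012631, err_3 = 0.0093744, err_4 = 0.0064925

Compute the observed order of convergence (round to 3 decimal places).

1.232

p ≈ ln(err_4/err_3) / ln(err_3/err_2)
  = ln(0.0064925/0.0093744) / ln(0.0093744/0.012631)
  = ln(0.692578) / ln(0.742174)
  = -0.367334 / -0.298172 ≈ 1.231953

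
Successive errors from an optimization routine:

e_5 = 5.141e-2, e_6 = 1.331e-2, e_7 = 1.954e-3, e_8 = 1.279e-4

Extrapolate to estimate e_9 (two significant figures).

First estimate the order: p ≈ ln(e_8/e_7) / ln(e_7/e_6) = ln(1.279e-4/1.954e-3)/ln(1.954e-3/1.331e-2) = ln(0.0654555)/ln(0.146807) ≈ 1.4210.
Then e_9 ≈ e_8·(e_8/e_7)^p = 1.279e-4·(0.0654555)^1.4210 = 1.279e-4·0.0207711 ≈ 2.657e-06.

2.7e-6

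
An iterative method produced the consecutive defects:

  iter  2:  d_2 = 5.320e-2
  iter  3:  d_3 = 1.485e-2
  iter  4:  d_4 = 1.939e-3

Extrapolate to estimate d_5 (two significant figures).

7.5e-5

First estimate the order: p ≈ ln(d_4/d_3) / ln(d_3/d_2) = ln(1.939e-3/1.485e-2)/ln(1.485e-2/5.320e-2) = ln(0.130572)/ln(0.279135) ≈ 1.5954.
Then d_5 ≈ d_4·(d_4/d_3)^p = 1.939e-3·(0.130572)^1.5954 = 1.939e-3·0.0388532 ≈ 7.534e-05.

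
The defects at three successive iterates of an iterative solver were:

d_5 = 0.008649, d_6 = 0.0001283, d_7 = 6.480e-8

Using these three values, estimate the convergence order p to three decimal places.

p ≈ ln(d_7/d_6) / ln(d_6/d_5)
  = ln(6.480e-8/0.0001283) / ln(0.0001283/0.008649)
  = ln(0.000505066) / ln(0.0148341)
  = -7.590821 / -4.210827 ≈ 1.802691

1.803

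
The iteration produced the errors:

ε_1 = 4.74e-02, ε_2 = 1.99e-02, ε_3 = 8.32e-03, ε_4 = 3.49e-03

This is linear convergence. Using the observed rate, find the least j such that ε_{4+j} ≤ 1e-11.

23

Rate ρ ≈ ε_4/ε_3 = 3.49e-03/8.32e-03 = 0.4195.
After j more steps, ε_{4+j} ≈ 3.49e-03·ρ^j; need ρ^j ≤ 1e-11/3.49e-03 = 2.86533e-09.
j ≥ ln(2.86533e-09)/ln(0.4195) = -19.6706/-0.86869 = 22.644.
So 23 more iterations are needed.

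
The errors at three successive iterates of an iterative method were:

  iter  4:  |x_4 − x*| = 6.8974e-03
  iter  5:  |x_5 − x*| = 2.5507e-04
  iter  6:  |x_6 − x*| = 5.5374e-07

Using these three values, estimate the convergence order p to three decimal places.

1.860

p ≈ ln(|x_6 − x*|/|x_5 − x*|) / ln(|x_5 − x*|/|x_4 − x*|)
  = ln(5.5374e-07/2.5507e-04) / ln(2.5507e-04/6.8974e-03)
  = ln(0.00217093) / ln(0.0369806)
  = -6.132600 / -3.297362 ≈ 1.859850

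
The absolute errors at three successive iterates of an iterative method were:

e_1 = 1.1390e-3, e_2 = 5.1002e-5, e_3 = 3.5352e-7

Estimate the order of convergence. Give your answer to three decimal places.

1.601

p ≈ ln(e_3/e_2) / ln(e_2/e_1)
  = ln(3.5352e-7/5.1002e-5) / ln(5.1002e-5/1.1390e-3)
  = ln(0.00693149) / ln(0.0447779)
  = -4.971680 / -3.106041 ≈ 1.600649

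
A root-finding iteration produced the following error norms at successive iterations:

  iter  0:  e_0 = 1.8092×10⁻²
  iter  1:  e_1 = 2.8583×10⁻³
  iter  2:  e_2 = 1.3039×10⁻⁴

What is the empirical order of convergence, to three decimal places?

1.673

p ≈ ln(e_2/e_1) / ln(e_1/e_0)
  = ln(1.3039×10⁻⁴/2.8583×10⁻³) / ln(2.8583×10⁻³/1.8092×10⁻²)
  = ln(0.045618) / ln(0.157987)
  = -3.087453 / -1.845243 ≈ 1.673196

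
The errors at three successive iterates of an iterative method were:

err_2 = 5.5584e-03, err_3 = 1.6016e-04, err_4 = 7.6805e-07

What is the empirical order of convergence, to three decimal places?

1.506

p ≈ ln(err_4/err_3) / ln(err_3/err_2)
  = ln(7.6805e-07/1.6016e-04) / ln(1.6016e-04/5.5584e-03)
  = ln(0.00479552) / ln(0.028814)
  = -5.340073 / -3.546894 ≈ 1.505563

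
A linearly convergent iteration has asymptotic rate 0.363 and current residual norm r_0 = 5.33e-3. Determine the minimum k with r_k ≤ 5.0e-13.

After k steps, r_k ≈ 5.33e-3·0.363^k.
Need 0.363^k ≤ 5.0e-13/5.33e-3 = 9.38086e-11.
k ≥ ln(9.38086e-11)/ln(0.363) = -23.0898/-1.01335 = 22.786.
Smallest integer k = 23.

23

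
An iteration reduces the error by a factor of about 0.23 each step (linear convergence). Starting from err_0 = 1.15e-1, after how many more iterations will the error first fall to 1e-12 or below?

18

After k steps, err_k ≈ 1.15e-1·0.23^k.
Need 0.23^k ≤ 1e-12/1.15e-1 = 8.69565e-12.
k ≥ ln(8.69565e-12)/ln(0.23) = -25.4682/-1.46968 = 17.329.
Smallest integer k = 18.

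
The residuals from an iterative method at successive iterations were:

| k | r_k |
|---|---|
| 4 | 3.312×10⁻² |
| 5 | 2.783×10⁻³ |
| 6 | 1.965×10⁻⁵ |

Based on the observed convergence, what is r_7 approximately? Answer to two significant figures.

9.8e-10

First estimate the order: p ≈ ln(r_6/r_5) / ln(r_5/r_4) = ln(1.965×10⁻⁵/2.783×10⁻³)/ln(2.783×10⁻³/3.312×10⁻²) = ln(0.00706073)/ln(0.0840278) ≈ 2.0000.
Then r_7 ≈ r_6·(r_6/r_5)^p = 1.965×10⁻⁵·(0.00706073)^2.0000 = 1.965×10⁻⁵·4.98539e-05 ≈ 9.796e-10.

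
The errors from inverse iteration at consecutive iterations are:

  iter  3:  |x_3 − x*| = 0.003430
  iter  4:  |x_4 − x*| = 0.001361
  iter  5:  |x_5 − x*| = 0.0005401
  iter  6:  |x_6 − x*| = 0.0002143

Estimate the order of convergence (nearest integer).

1

Consecutive ratios: |x_6 − x*|/|x_5 − x*| = 0.0002143/0.0005401 = 0.396778, |x_5 − x*|/|x_4 − x*| = 0.0005401/0.001361 = 0.396841.
p ≈ ln(0.396778)/ln(0.396841) = -0.9244/-0.9242 ≈ 1.00.
So the convergence is linear (order 1).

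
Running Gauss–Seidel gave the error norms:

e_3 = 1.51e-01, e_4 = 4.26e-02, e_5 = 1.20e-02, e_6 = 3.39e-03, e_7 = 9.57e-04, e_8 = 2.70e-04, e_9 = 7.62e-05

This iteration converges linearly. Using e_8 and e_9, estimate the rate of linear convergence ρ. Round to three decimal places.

ρ ≈ e_9/e_8 = 7.62e-05/2.70e-04 = 0.28222

0.282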